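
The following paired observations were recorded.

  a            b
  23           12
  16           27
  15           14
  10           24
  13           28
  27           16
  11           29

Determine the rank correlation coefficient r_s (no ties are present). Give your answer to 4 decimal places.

Rank a: 6, 5, 4, 1, 3, 7, 2
Rank b: 1, 5, 2, 4, 6, 3, 7
d = rank(a) − rank(b): 5, 0, 2, -3, -3, 4, -5; Σd² = 88
ρ = 1 − 6Σd² / [n(n²−1)] = 1 − 6×88 / (7×48) = 1 − 528/336 ≈ -0.5714

-0.5714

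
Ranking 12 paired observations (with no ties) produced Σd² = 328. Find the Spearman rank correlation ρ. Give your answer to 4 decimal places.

ρ = 1 − 6Σd² / [n(n²−1)] = 1 − 6×328 / (12×143)
  = 1 − 1968/1716 = 1 − 1.14685 ≈ -0.1469

-0.1469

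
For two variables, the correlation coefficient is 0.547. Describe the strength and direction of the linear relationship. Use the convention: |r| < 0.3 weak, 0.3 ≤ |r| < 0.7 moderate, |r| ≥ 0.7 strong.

moderate positive

r = 0.547 > 0 so the relationship is positive.
|r| = 0.547, which falls in the moderate range.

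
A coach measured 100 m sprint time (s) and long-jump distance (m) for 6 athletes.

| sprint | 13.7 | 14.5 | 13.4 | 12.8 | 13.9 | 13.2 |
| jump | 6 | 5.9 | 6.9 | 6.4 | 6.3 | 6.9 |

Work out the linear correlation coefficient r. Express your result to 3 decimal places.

-0.647

n = 6, Σx = 81.5, Σy = 38.4, Σx² = 1108.79, Σy² = 246.68, Σxy = 520.78
nΣxy − ΣxΣy = 3124.68 − 3129.6 = -4.92
nΣx² − (Σx)² = 6652.74 − 6642.25 = 10.49; nΣy² − (Σy)² = 1480.08 − 1474.56 = 5.52
r = -4.92 / √(10.49 × 5.52) = -4.92 / 7.6095 ≈ -0.647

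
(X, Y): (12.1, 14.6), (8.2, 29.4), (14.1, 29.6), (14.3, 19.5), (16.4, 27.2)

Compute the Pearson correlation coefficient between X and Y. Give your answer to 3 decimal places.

-0.076

n = 5, ΣX = 65.1, ΣY = 120.3, ΣX² = 885.91, ΣY² = 3073.77, ΣXY = 1560.03
nΣXY − ΣXΣY = 7800.15 − 7831.53 = -31.38
nΣX² − (ΣX)² = 4429.55 − 4238.01 = 191.54; nΣY² − (ΣY)² = 15368.85 − 14472.09 = 896.76
r = -31.38 / √(191.54 × 896.76) = -31.38 / 414.4459 ≈ -0.076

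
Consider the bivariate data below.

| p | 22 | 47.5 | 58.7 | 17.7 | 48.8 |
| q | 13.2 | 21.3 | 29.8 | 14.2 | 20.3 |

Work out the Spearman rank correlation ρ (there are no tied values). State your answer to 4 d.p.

0.8000

Rank p: 2, 3, 5, 1, 4
Rank q: 1, 4, 5, 2, 3
d = rank(p) − rank(q): 1, -1, 0, -1, 1; Σd² = 4
ρ = 1 − 6Σd² / [n(n²−1)] = 1 − 6×4 / (5×24) = 1 − 24/120 ≈ 0.8000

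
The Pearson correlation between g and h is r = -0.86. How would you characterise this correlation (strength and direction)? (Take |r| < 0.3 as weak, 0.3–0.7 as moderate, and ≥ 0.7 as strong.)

strong negative

r = -0.86 < 0 so the relationship is negative.
|r| = 0.86, which falls in the strong range.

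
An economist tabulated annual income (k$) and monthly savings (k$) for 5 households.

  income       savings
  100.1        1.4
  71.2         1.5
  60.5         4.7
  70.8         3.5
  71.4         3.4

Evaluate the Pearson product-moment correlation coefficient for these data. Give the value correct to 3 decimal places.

n = 5, Σx = 374, Σy = 14.5, Σx² = 28860.3, Σy² = 50.11, Σxy = 1021.85
nΣxy − ΣxΣy = 5109.25 − 5423 = -313.75
nΣx² − (Σx)² = 144301.5 − 139876 = 4425.5; nΣy² − (Σy)² = 250.55 − 210.25 = 40.3
r = -313.75 / √(4425.5 × 40.3) = -313.75 / 422.3123 ≈ -0.743

-0.743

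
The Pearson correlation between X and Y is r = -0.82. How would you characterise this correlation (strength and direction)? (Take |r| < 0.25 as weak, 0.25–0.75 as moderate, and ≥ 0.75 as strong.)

strong negative

r = -0.82 < 0 so the relationship is negative.
|r| = 0.82, which falls in the strong range.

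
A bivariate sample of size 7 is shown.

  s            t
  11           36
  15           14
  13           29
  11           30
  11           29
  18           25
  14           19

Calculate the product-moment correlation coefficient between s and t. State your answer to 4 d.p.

-0.6005

n = 7, Σs = 93, Σt = 182, Σs² = 1277, Σt² = 5060, Σst = 2348
nΣst − ΣsΣt = 16436 − 16926 = -490
nΣs² − (Σs)² = 8939 − 8649 = 290; nΣt² − (Σt)² = 35420 − 33124 = 2296
r = -490 / √(290 × 2296) = -490 / 815.9902 ≈ -0.6005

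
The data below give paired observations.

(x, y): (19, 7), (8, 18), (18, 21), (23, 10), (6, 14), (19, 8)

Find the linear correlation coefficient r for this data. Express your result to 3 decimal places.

n = 6, Σx = 93, Σy = 78, Σx² = 1675, Σy² = 1174, Σxy = 1121
nΣxy − ΣxΣy = 6726 − 7254 = -528
nΣx² − (Σx)² = 10050 − 8649 = 1401; nΣy² − (Σy)² = 7044 − 6084 = 960
r = -528 / √(1401 × 960) = -528 / 1159.7241 ≈ -0.455

-0.455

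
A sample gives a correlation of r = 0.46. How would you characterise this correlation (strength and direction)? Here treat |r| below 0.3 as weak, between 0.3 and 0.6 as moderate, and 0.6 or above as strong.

r = 0.46 > 0 so the relationship is positive.
|r| = 0.46, which falls in the moderate range.

moderate positive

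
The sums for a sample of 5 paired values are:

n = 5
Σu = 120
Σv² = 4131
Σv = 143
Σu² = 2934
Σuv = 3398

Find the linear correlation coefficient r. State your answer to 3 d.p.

-0.721

r = (nΣuv − ΣuΣv) / √[(nΣu² − (Σu)²)(nΣv² − (Σv)²)]
Numerator: 5×3398 − 120×143 = -170
Denominator: √[(14670 − 14400)(20655 − 20449)] = √[270 × 206] = 235.8389
r = -170 / 235.8389 ≈ -0.721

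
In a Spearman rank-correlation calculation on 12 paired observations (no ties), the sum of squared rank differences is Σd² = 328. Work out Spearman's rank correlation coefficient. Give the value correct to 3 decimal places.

-0.147

ρ = 1 − 6Σd² / [n(n²−1)] = 1 − 6×328 / (12×143)
  = 1 − 1968/1716 = 1 − 1.1469 ≈ -0.147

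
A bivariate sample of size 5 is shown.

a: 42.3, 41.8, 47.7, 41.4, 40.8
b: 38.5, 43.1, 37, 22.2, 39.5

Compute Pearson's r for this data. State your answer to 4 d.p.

0.0984

n = 5, Σa = 214, Σb = 180.3, Σa² = 9190.42, Σb² = 6761.95, Σab = 7725.71
nΣab − ΣaΣb = 38628.55 − 38584.2 = 44.35
nΣa² − (Σa)² = 45952.1 − 45796 = 156.1; nΣb² − (Σb)² = 33809.75 − 32508.09 = 1301.66
r = 44.35 / √(156.1 × 1301.66) = 44.35 / 450.7650 ≈ 0.0984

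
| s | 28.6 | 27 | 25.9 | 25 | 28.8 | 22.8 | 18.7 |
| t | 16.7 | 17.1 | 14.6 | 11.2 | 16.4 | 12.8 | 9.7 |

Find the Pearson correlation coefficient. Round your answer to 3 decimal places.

n = 7, Σs = 176.8, Σt = 98.5, Σs² = 4541.74, Σt² = 1436.79, Σst = 2543.01
nΣst − ΣsΣt = 17801.07 − 17414.8 = 386.27
nΣs² − (Σs)² = 31792.18 − 31258.24 = 533.94; nΣt² − (Σt)² = 10057.53 − 9702.25 = 355.28
r = 386.27 / √(533.94 × 355.28) = 386.27 / 435.5436 ≈ 0.887

0.887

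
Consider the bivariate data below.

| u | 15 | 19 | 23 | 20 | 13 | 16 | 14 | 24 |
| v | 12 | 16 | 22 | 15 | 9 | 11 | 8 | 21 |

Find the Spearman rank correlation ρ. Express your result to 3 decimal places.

0.905

Rank u: 3, 5, 7, 6, 1, 4, 2, 8
Rank v: 4, 6, 8, 5, 2, 3, 1, 7
d = rank(u) − rank(v): -1, -1, -1, 1, -1, 1, 1, 1; Σd² = 8
ρ = 1 − 6Σd² / [n(n²−1)] = 1 − 6×8 / (8×63) = 1 − 48/504 ≈ 0.905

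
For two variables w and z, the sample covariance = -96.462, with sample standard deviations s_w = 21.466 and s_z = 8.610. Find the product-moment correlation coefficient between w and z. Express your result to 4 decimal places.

r = Cov(w,z) / (s_w · s_z) = -96.462 / (21.466 × 8.610)
  = -96.462 / 184.8223 ≈ -0.5219

-0.5219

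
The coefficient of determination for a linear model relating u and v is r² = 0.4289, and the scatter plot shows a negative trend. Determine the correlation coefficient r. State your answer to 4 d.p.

|r| = √0.4289 = 0.6549
The association is negative, so r = −0.6549.

-0.6549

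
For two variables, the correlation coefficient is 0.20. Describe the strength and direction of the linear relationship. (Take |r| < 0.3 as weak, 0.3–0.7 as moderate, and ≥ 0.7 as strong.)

r = 0.20 > 0 so the relationship is positive.
|r| = 0.20, which falls in the weak range.

weak positive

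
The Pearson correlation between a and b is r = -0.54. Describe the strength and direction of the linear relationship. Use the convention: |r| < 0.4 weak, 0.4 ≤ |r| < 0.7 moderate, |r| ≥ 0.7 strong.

moderate negative

r = -0.54 < 0 so the relationship is negative.
|r| = 0.54, which falls in the moderate range.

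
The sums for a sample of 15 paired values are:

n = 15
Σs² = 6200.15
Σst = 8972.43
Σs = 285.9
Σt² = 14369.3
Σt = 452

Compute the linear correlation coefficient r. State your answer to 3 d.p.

r = (nΣst − ΣsΣt) / √[(nΣs² − (Σs)²)(nΣt² − (Σt)²)]
Numerator: 15×8972.43 − 285.9×452 = 5359.65
Denominator: √[(93002.25 − 81738.81)(215539.5 − 204304)] = √[11263.44 × 11235.5] = 11249.4613
r = 5359.65 / 11249.4613 ≈ 0.476

0.476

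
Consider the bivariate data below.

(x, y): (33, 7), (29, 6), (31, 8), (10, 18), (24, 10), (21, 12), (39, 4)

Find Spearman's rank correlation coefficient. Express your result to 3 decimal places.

-0.893

Rank x: 6, 4, 5, 1, 3, 2, 7
Rank y: 3, 2, 4, 7, 5, 6, 1
d = rank(x) − rank(y): 3, 2, 1, -6, -2, -4, 6; Σd² = 106
ρ = 1 − 6Σd² / [n(n²−1)] = 1 − 6×106 / (7×48) = 1 − 636/336 ≈ -0.893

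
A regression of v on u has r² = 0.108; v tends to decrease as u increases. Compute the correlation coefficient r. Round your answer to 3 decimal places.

-0.329

|r| = √0.108 = 0.329
The association is negative, so r = −0.329.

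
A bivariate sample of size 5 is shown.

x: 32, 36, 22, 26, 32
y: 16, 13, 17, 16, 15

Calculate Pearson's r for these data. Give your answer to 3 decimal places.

n = 5, Σx = 148, Σy = 77, Σx² = 4504, Σy² = 1195, Σxy = 2250
nΣxy − ΣxΣy = 11250 − 11396 = -146
nΣx² − (Σx)² = 22520 − 21904 = 616; nΣy² − (Σy)² = 5975 − 5929 = 46
r = -146 / √(616 × 46) = -146 / 168.3330 ≈ -0.867

-0.867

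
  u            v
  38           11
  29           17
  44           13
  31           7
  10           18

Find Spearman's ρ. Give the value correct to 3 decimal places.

Rank u: 4, 2, 5, 3, 1
Rank v: 2, 4, 3, 1, 5
d = rank(u) − rank(v): 2, -2, 2, 2, -4; Σd² = 32
ρ = 1 − 6Σd² / [n(n²−1)] = 1 − 6×32 / (5×24) = 1 − 192/120 ≈ -0.600

-0.600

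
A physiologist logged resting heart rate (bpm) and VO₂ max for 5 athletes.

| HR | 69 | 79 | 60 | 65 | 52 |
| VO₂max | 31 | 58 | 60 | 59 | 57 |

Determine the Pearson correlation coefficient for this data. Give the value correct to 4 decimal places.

-0.2110

n = 5, Σx = 325, Σy = 265, Σx² = 21531, Σy² = 14655, Σxy = 17120
nΣxy − ΣxΣy = 85600 − 86125 = -525
nΣx² − (Σx)² = 107655 − 105625 = 2030; nΣy² − (Σy)² = 73275 − 70225 = 3050
r = -525 / √(2030 × 3050) = -525 / 2488.2725 ≈ -0.2110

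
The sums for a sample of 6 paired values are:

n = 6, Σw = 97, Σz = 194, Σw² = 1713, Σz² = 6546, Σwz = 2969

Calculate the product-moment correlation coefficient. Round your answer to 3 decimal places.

-0.841

r = (nΣwz − ΣwΣz) / √[(nΣw² − (Σw)²)(nΣz² − (Σz)²)]
Numerator: 6×2969 − 97×194 = -1004
Denominator: √[(10278 − 9409)(39276 − 37636)] = √[869 × 1640] = 1193.8007
r = -1004 / 1193.8007 ≈ -0.841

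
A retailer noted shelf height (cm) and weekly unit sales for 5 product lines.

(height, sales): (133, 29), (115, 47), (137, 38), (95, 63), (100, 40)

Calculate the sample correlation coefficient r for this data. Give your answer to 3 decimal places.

-0.749

n = 5, Σx = 580, Σy = 217, Σx² = 68708, Σy² = 10063, Σxy = 24453
nΣxy − ΣxΣy = 122265 − 125860 = -3595
nΣx² − (Σx)² = 343540 − 336400 = 7140; nΣy² − (Σy)² = 50315 − 47089 = 3226
r = -3595 / √(7140 × 3226) = -3595 / 4799.3375 ≈ -0.749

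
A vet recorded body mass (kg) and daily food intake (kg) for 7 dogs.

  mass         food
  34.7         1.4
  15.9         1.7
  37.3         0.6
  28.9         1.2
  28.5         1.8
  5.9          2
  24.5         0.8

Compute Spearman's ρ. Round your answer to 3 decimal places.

Rank mass: 6, 2, 7, 5, 4, 1, 3
Rank food: 4, 5, 1, 3, 6, 7, 2
d = rank(mass) − rank(food): 2, -3, 6, 2, -2, -6, 1; Σd² = 94
ρ = 1 − 6Σd² / [n(n²−1)] = 1 − 6×94 / (7×48) = 1 − 564/336 ≈ -0.679

-0.679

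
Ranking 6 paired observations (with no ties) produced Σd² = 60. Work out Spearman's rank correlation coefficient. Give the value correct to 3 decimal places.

-0.714

ρ = 1 − 6Σd² / [n(n²−1)] = 1 − 6×60 / (6×35)
  = 1 − 360/210 = 1 − 1.7143 ≈ -0.714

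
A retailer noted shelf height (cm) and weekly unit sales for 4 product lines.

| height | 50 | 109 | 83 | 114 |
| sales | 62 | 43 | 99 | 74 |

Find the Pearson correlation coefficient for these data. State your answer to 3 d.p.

n = 4, Σx = 356, Σy = 278, Σx² = 34266, Σy² = 20970, Σxy = 24440
nΣxy − ΣxΣy = 97760 − 98968 = -1208
nΣx² − (Σx)² = 137064 − 126736 = 10328; nΣy² − (Σy)² = 83880 − 77284 = 6596
r = -1208 / √(10328 × 6596) = -1208 / 8253.6954 ≈ -0.146

-0.146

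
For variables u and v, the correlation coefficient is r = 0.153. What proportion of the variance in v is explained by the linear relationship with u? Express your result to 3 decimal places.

0.023

r² = (0.153)² = 0.023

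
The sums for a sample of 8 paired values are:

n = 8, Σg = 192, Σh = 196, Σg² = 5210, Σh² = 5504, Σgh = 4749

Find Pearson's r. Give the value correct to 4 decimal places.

0.0692

r = (nΣgh − ΣgΣh) / √[(nΣg² − (Σg)²)(nΣh² − (Σh)²)]
Numerator: 8×4749 − 192×196 = 360
Denominator: √[(41680 − 36864)(44032 − 38416)] = √[4816 × 5616] = 5200.6400
r = 360 / 5200.6400 ≈ 0.0692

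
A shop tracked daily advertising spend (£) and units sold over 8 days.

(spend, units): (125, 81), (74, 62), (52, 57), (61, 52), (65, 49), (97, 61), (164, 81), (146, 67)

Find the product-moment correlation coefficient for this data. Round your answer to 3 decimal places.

n = 8, Σx = 784, Σy = 510, Σx² = 89372, Σy² = 33530, Σxy = 53017
nΣxy − ΣxΣy = 424136 − 399840 = 24296
nΣx² − (Σx)² = 714976 − 614656 = 100320; nΣy² − (Σy)² = 268240 − 260100 = 8140
r = 24296 / √(100320 × 8140) = 24296 / 28576.2979 ≈ 0.850

0.850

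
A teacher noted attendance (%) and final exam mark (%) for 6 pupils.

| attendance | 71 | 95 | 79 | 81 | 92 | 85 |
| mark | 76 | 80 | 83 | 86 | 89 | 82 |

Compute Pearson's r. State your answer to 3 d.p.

0.477

n = 6, Σx = 503, Σy = 496, Σx² = 42557, Σy² = 41106, Σxy = 41677
nΣxy − ΣxΣy = 250062 − 249488 = 574
nΣx² − (Σx)² = 255342 − 253009 = 2333; nΣy² − (Σy)² = 246636 − 246016 = 620
r = 574 / √(2333 × 620) = 574 / 1202.6887 ≈ 0.477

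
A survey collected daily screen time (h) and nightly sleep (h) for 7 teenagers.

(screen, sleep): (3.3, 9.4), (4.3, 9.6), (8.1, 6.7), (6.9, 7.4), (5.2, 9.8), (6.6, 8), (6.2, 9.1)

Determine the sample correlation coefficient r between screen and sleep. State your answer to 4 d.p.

-0.8577

n = 7, Σx = 40.6, Σy = 60, Σx² = 251.64, Σy² = 523.02, Σxy = 337.81
nΣxy − ΣxΣy = 2364.67 − 2436 = -71.33
nΣx² − (Σx)² = 1761.48 − 1648.36 = 113.12; nΣy² − (Σy)² = 3661.14 − 3600 = 61.14
r = -71.33 / √(113.12 × 61.14) = -71.33 / 83.1634 ≈ -0.8577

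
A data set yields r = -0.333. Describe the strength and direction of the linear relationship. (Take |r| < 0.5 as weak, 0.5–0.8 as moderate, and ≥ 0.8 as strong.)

weak negative

r = -0.333 < 0 so the relationship is negative.
|r| = 0.333, which falls in the weak range.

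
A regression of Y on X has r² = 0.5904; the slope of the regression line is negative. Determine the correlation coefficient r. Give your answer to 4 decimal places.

|r| = √0.5904 = 0.7684
The association is negative, so r = −0.7684.

-0.7684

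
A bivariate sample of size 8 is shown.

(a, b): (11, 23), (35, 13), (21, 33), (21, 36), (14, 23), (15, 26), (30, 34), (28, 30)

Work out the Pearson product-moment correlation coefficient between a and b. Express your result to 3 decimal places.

-0.088

n = 8, Σa = 175, Σb = 218, Σa² = 4333, Σb² = 6344, Σab = 4729
nΣab − ΣaΣb = 37832 − 38150 = -318
nΣa² − (Σa)² = 34664 − 30625 = 4039; nΣb² − (Σb)² = 50752 − 47524 = 3228
r = -318 / √(4039 × 3228) = -318 / 3610.8021 ≈ -0.088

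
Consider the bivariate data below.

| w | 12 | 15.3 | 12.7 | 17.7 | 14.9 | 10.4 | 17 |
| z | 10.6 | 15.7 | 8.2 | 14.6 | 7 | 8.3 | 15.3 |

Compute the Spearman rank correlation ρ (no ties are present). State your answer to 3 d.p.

Rank w: 2, 5, 3, 7, 4, 1, 6
Rank z: 4, 7, 2, 5, 1, 3, 6
d = rank(w) − rank(z): -2, -2, 1, 2, 3, -2, 0; Σd² = 26
ρ = 1 − 6Σd² / [n(n²−1)] = 1 − 6×26 / (7×48) = 1 − 156/336 ≈ 0.536

0.536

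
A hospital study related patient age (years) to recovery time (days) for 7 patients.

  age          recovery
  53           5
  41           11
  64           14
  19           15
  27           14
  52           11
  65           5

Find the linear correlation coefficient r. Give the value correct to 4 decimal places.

n = 7, Σx = 321, Σy = 75, Σx² = 16605, Σy² = 909, Σxy = 3172
nΣxy − ΣxΣy = 22204 − 24075 = -1871
nΣx² − (Σx)² = 116235 − 103041 = 13194; nΣy² − (Σy)² = 6363 − 5625 = 738
r = -1871 / √(13194 × 738) = -1871 / 3120.4442 ≈ -0.5996

-0.5996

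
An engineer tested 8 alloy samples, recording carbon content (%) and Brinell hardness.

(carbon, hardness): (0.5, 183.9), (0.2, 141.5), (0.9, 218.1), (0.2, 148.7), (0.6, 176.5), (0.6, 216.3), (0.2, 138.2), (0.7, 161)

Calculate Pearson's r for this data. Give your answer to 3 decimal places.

n = 8, Σx = 3.9, Σy = 1384.2, Σx² = 2.39, Σy² = 246478.94, Σxy = 722.3
nΣxy − ΣxΣy = 5778.4 − 5398.38 = 380.02
nΣx² − (Σx)² = 19.12 − 15.21 = 3.91; nΣy² − (Σy)² = 1971831.52 − 1916009.64 = 55821.88
r = 380.02 / √(3.91 × 55821.88) = 380.02 / 467.1868 ≈ 0.813

0.813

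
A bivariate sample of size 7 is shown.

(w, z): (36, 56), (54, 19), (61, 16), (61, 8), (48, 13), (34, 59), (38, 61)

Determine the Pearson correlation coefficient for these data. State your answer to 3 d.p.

n = 7, Σw = 332, Σz = 232, Σw² = 16558, Σz² = 11188, Σwz = 9454
nΣwz − ΣwΣz = 66178 − 77024 = -10846
nΣw² − (Σw)² = 115906 − 110224 = 5682; nΣz² − (Σz)² = 78316 − 53824 = 24492
r = -10846 / √(5682 × 24492) = -10846 / 11796.7599 ≈ -0.919

-0.919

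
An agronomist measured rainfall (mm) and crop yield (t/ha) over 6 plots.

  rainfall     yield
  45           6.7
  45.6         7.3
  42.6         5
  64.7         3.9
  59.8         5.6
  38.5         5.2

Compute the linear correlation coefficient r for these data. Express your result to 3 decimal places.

n = 6, Σx = 296.2, Σy = 33.7, Σx² = 15163.5, Σy² = 196.79, Σxy = 1634.79
nΣxy − ΣxΣy = 9808.74 − 9981.94 = -173.2
nΣx² − (Σx)² = 90981 − 87734.44 = 3246.56; nΣy² − (Σy)² = 1180.74 − 1135.69 = 45.05
r = -173.2 / √(3246.56 × 45.05) = -173.2 / 382.4363 ≈ -0.453

-0.453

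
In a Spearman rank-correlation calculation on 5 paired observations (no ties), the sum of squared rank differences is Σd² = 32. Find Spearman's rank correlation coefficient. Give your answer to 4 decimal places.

-0.6000

ρ = 1 − 6Σd² / [n(n²−1)] = 1 − 6×32 / (5×24)
  = 1 − 192/120 = 1 − 1.60000 ≈ -0.6000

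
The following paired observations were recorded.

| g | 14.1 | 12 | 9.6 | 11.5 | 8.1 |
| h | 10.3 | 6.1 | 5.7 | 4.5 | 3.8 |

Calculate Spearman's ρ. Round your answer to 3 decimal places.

0.900

Rank g: 5, 4, 2, 3, 1
Rank h: 5, 4, 3, 2, 1
d = rank(g) − rank(h): 0, 0, -1, 1, 0; Σd² = 2
ρ = 1 − 6Σd² / [n(n²−1)] = 1 − 6×2 / (5×24) = 1 − 12/120 ≈ 0.900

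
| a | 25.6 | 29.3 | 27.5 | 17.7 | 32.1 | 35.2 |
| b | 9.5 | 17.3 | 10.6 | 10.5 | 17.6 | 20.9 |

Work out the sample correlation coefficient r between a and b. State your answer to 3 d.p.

0.813

n = 6, Σa = 167.4, Σb = 86.4, Σa² = 4852.84, Σb² = 1358.72, Σab = 2528.08
nΣab − ΣaΣb = 15168.48 − 14463.36 = 705.12
nΣa² − (Σa)² = 29117.04 − 28022.76 = 1094.28; nΣb² − (Σb)² = 8152.32 − 7464.96 = 687.36
r = 705.12 / √(1094.28 × 687.36) = 705.12 / 867.2741 ≈ 0.813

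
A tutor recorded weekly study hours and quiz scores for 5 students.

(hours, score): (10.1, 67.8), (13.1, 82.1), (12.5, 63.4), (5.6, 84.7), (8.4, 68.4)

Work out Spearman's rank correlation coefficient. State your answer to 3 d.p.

-0.400

Rank hours: 3, 5, 4, 1, 2
Rank score: 2, 4, 1, 5, 3
d = rank(hours) − rank(score): 1, 1, 3, -4, -1; Σd² = 28
ρ = 1 − 6Σd² / [n(n²−1)] = 1 − 6×28 / (5×24) = 1 − 168/120 ≈ -0.400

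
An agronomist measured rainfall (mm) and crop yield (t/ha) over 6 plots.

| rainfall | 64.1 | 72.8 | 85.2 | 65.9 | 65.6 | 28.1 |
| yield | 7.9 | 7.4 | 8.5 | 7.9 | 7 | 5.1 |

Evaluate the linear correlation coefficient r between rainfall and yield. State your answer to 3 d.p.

0.932

n = 6, Σx = 381.7, Σy = 43.8, Σx² = 26103.47, Σy² = 326.84, Σxy = 2892.43
nΣxy − ΣxΣy = 17354.58 − 16718.46 = 636.12
nΣx² − (Σx)² = 156620.82 − 145694.89 = 10925.93; nΣy² − (Σy)² = 1961.04 − 1918.44 = 42.6
r = 636.12 / √(10925.93 × 42.6) = 636.12 / 682.2350 ≈ 0.932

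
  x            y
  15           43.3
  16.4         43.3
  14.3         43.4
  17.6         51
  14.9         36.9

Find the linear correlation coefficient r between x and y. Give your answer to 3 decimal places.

n = 5, Σx = 78.2, Σy = 217.9, Σx² = 1230.22, Σy² = 9595.95, Σxy = 3427.65
nΣxy − ΣxΣy = 17138.25 − 17039.78 = 98.47
nΣx² − (Σx)² = 6151.1 − 6115.24 = 35.86; nΣy² − (Σy)² = 47979.75 − 47480.41 = 499.34
r = 98.47 / √(35.86 × 499.34) = 98.47 / 133.8145 ≈ 0.736

0.736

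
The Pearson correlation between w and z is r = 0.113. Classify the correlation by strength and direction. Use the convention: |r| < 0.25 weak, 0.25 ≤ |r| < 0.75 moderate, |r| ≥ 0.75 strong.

weak positive

r = 0.113 > 0 so the relationship is positive.
|r| = 0.113, which falls in the weak range.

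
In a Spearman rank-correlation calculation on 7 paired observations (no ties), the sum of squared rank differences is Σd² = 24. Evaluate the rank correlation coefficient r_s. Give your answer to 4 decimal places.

ρ = 1 − 6Σd² / [n(n²−1)] = 1 − 6×24 / (7×48)
  = 1 − 144/336 = 1 − 0.42857 ≈ 0.5714

0.5714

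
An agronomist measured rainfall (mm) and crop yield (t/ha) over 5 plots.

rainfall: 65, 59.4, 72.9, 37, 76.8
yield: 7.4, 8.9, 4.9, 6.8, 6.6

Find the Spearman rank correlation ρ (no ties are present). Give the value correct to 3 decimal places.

Rank rainfall: 3, 2, 4, 1, 5
Rank yield: 4, 5, 1, 3, 2
d = rank(rainfall) − rank(yield): -1, -3, 3, -2, 3; Σd² = 32
ρ = 1 − 6Σd² / [n(n²−1)] = 1 − 6×32 / (5×24) = 1 − 192/120 ≈ -0.600

-0.600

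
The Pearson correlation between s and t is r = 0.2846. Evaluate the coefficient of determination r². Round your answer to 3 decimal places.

0.081

r² = (0.2846)² = 0.081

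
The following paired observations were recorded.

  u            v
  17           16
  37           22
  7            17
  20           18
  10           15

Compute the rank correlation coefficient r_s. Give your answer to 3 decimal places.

0.700

Rank u: 3, 5, 1, 4, 2
Rank v: 2, 5, 3, 4, 1
d = rank(u) − rank(v): 1, 0, -2, 0, 1; Σd² = 6
ρ = 1 − 6Σd² / [n(n²−1)] = 1 − 6×6 / (5×24) = 1 − 36/120 ≈ 0.700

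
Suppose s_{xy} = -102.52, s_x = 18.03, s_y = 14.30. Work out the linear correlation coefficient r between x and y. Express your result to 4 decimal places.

-0.3976

r = Cov(x,y) / (s_x · s_y) = -102.52 / (18.03 × 14.30)
  = -102.52 / 257.8290 ≈ -0.3976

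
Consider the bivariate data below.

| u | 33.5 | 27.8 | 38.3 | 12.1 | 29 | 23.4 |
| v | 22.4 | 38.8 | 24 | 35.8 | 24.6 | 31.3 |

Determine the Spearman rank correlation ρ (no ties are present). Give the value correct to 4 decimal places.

-0.7714

Rank u: 5, 3, 6, 1, 4, 2
Rank v: 1, 6, 2, 5, 3, 4
d = rank(u) − rank(v): 4, -3, 4, -4, 1, -2; Σd² = 62
ρ = 1 − 6Σd² / [n(n²−1)] = 1 − 6×62 / (6×35) = 1 − 372/210 ≈ -0.7714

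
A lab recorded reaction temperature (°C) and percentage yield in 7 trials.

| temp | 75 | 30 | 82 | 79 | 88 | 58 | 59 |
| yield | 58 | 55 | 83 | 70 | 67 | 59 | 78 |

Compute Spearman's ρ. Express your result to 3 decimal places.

Rank temp: 4, 1, 6, 5, 7, 2, 3
Rank yield: 2, 1, 7, 5, 4, 3, 6
d = rank(temp) − rank(yield): 2, 0, -1, 0, 3, -1, -3; Σd² = 24
ρ = 1 − 6Σd² / [n(n²−1)] = 1 − 6×24 / (7×48) = 1 − 144/336 ≈ 0.571

0.571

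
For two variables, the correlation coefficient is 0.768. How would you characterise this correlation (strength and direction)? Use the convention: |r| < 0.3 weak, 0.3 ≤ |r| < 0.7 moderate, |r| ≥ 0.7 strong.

strong positive

r = 0.768 > 0 so the relationship is positive.
|r| = 0.768, which falls in the strong range.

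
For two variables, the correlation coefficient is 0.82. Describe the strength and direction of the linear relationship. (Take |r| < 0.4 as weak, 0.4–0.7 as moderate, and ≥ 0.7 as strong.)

strong positive

r = 0.82 > 0 so the relationship is positive.
|r| = 0.82, which falls in the strong range.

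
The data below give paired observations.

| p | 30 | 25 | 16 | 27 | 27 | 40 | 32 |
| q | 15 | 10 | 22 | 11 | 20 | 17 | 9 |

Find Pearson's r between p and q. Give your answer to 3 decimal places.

-0.314

n = 7, Σp = 197, Σq = 104, Σp² = 5863, Σq² = 1700, Σpq = 2857
nΣpq − ΣpΣq = 19999 − 20488 = -489
nΣp² − (Σp)² = 41041 − 38809 = 2232; nΣq² − (Σq)² = 11900 − 10816 = 1084
r = -489 / √(2232 × 1084) = -489 / 1555.4703 ≈ -0.314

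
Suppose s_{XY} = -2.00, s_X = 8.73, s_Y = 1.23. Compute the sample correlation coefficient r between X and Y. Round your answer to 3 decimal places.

-0.186

r = Cov(X,Y) / (s_X · s_Y) = -2.00 / (8.73 × 1.23)
  = -2.00 / 10.7379 ≈ -0.186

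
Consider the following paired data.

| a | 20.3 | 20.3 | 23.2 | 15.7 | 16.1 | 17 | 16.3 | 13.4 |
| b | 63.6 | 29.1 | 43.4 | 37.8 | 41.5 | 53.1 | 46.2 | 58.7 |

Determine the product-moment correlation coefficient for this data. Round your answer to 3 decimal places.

-0.195

n = 8, Σa = 142.3, Σb = 373.4, Σa² = 2602.37, Σb² = 18326.16, Σab = 6592.64
nΣab − ΣaΣb = 52741.12 − 53134.82 = -393.7
nΣa² − (Σa)² = 20818.96 − 20249.29 = 569.67; nΣb² − (Σb)² = 146609.28 − 139427.56 = 7181.72
r = -393.7 / √(569.67 × 7181.72) = -393.7 / 2022.6741 ≈ -0.195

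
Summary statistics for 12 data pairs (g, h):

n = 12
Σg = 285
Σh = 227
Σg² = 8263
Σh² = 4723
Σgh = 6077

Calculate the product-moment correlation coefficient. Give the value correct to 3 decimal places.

0.857

r = (nΣgh − ΣgΣh) / √[(nΣg² − (Σg)²)(nΣh² − (Σh)²)]
Numerator: 12×6077 − 285×227 = 8229
Denominator: √[(99156 − 81225)(56676 − 51529)] = √[17931 × 5147] = 9606.8131
r = 8229 / 9606.8131 ≈ 0.857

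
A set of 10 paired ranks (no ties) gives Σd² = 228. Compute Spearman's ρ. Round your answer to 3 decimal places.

ρ = 1 − 6Σd² / [n(n²−1)] = 1 − 6×228 / (10×99)
  = 1 − 1368/990 = 1 − 1.3818 ≈ -0.382

-0.382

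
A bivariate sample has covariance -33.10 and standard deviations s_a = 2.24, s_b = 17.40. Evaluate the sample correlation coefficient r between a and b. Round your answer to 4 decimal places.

-0.8492

r = Cov(a,b) / (s_a · s_b) = -33.10 / (2.24 × 17.40)
  = -33.10 / 38.9760 ≈ -0.8492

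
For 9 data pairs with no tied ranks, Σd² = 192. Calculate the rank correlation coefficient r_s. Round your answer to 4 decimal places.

-0.6000

ρ = 1 − 6Σd² / [n(n²−1)] = 1 − 6×192 / (9×80)
  = 1 − 1152/720 = 1 − 1.60000 ≈ -0.6000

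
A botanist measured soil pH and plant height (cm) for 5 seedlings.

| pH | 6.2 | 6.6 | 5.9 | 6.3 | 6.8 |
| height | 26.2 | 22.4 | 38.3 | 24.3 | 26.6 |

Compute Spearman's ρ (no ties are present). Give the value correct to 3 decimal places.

-0.400

Rank pH: 2, 4, 1, 3, 5
Rank height: 3, 1, 5, 2, 4
d = rank(pH) − rank(height): -1, 3, -4, 1, 1; Σd² = 28
ρ = 1 − 6Σd² / [n(n²−1)] = 1 − 6×28 / (5×24) = 1 − 168/120 ≈ -0.400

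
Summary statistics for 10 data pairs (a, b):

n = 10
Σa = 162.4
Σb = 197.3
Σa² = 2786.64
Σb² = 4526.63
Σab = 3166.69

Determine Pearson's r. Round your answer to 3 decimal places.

-0.122

r = (nΣab − ΣaΣb) / √[(nΣa² − (Σa)²)(nΣb² − (Σb)²)]
Numerator: 10×3166.69 − 162.4×197.3 = -374.62
Denominator: √[(27866.4 − 26373.76)(45266.3 − 38927.29)] = √[1492.64 × 6339.01] = 3076.0136
r = -374.62 / 3076.0136 ≈ -0.122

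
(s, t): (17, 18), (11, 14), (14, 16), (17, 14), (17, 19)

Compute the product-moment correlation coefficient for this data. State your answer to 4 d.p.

0.5638

n = 5, Σs = 76, Σt = 81, Σs² = 1184, Σt² = 1333, Σst = 1245
nΣst − ΣsΣt = 6225 − 6156 = 69
nΣs² − (Σs)² = 5920 − 5776 = 144; nΣt² − (Σt)² = 6665 − 6561 = 104
r = 69 / √(144 × 104) = 69 / 122.3765 ≈ 0.5638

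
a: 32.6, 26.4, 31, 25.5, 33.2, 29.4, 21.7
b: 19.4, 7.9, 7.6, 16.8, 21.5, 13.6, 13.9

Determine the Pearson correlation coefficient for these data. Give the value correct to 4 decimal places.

n = 7, Σa = 199.8, Σb = 100.7, Σa² = 5808.46, Σb² = 1619.19, Σab = 2920.27
nΣab − ΣaΣb = 20441.89 − 20119.86 = 322.03
nΣa² − (Σa)² = 40659.22 − 39920.04 = 739.18; nΣb² − (Σb)² = 11334.33 − 10140.49 = 1193.84
r = 322.03 / √(739.18 × 1193.84) = 322.03 / 939.3948 ≈ 0.3428

0.3428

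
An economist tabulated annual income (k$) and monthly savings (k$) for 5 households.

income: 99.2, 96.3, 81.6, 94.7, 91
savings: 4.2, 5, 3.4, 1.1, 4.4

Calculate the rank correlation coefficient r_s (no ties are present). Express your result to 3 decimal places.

Rank income: 5, 4, 1, 3, 2
Rank savings: 3, 5, 2, 1, 4
d = rank(income) − rank(savings): 2, -1, -1, 2, -2; Σd² = 14
ρ = 1 − 6Σd² / [n(n²−1)] = 1 − 6×14 / (5×24) = 1 − 84/120 ≈ 0.300

0.300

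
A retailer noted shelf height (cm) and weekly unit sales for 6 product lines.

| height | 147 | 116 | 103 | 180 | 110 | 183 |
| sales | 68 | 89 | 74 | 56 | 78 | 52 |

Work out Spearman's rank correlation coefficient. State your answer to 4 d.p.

Rank height: 4, 3, 1, 5, 2, 6
Rank sales: 3, 6, 4, 2, 5, 1
d = rank(height) − rank(sales): 1, -3, -3, 3, -3, 5; Σd² = 62
ρ = 1 − 6Σd² / [n(n²−1)] = 1 − 6×62 / (6×35) = 1 − 372/210 ≈ -0.7714

-0.7714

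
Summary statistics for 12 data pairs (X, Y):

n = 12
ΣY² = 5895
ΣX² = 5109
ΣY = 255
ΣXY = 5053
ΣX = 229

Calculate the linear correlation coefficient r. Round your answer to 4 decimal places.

r = (nΣXY − ΣXΣY) / √[(nΣX² − (ΣX)²)(nΣY² − (ΣY)²)]
Numerator: 12×5053 − 229×255 = 2241
Denominator: √[(61308 − 52441)(70740 − 65025)] = √[8867 × 5715] = 7118.6308
r = 2241 / 7118.6308 ≈ 0.3148

0.3148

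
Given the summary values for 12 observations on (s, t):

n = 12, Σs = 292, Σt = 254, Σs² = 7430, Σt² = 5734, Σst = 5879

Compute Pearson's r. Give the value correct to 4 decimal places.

-0.8853

r = (nΣst − ΣsΣt) / √[(nΣs² − (Σs)²)(nΣt² − (Σt)²)]
Numerator: 12×5879 − 292×254 = -3620
Denominator: √[(89160 − 85264)(68808 − 64516)] = √[3896 × 4292] = 4089.2092
r = -3620 / 4089.2092 ≈ -0.8853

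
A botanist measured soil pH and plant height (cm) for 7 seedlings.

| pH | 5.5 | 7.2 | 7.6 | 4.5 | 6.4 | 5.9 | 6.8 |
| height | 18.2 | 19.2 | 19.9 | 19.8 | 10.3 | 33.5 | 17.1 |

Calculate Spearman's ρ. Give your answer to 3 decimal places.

Rank pH: 2, 6, 7, 1, 4, 3, 5
Rank height: 3, 4, 6, 5, 1, 7, 2
d = rank(pH) − rank(height): -1, 2, 1, -4, 3, -4, 3; Σd² = 56
ρ = 1 − 6Σd² / [n(n²−1)] = 1 − 6×56 / (7×48) = 1 − 336/336 ≈ 0.000

0.000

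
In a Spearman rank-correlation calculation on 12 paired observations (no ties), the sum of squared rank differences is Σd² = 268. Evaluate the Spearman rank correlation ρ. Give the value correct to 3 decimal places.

0.063

ρ = 1 − 6Σd² / [n(n²−1)] = 1 − 6×268 / (12×143)
  = 1 − 1608/1716 = 1 − 0.9371 ≈ 0.063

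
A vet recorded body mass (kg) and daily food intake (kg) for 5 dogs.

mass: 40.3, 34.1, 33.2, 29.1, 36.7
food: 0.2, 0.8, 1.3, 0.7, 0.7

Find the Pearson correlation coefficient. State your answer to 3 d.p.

n = 5, Σx = 173.4, Σy = 3.7, Σx² = 6082.84, Σy² = 3.35, Σxy = 124.56
nΣxy − ΣxΣy = 622.8 − 641.58 = -18.78
nΣx² − (Σx)² = 30414.2 − 30067.56 = 346.64; nΣy² − (Σy)² = 16.75 − 13.69 = 3.06
r = -18.78 / √(346.64 × 3.06) = -18.78 / 32.5687 ≈ -0.577

-0.577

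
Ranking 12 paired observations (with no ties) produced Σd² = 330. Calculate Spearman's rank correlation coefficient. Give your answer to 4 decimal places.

ρ = 1 − 6Σd² / [n(n²−1)] = 1 − 6×330 / (12×143)
  = 1 − 1980/1716 = 1 − 1.15385 ≈ -0.1538

-0.1538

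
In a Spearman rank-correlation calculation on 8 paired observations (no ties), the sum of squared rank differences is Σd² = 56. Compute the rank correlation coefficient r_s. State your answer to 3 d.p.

0.333

ρ = 1 − 6Σd² / [n(n²−1)] = 1 − 6×56 / (8×63)
  = 1 − 336/504 = 1 − 0.6667 ≈ 0.333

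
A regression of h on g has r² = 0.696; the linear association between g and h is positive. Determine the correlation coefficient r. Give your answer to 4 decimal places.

|r| = √0.696 = 0.8343
The association is positive, so r = 0.8343.

0.8343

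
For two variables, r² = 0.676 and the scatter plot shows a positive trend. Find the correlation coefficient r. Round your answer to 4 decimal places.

0.8222

|r| = √0.676 = 0.8222
The association is positive, so r = 0.8222.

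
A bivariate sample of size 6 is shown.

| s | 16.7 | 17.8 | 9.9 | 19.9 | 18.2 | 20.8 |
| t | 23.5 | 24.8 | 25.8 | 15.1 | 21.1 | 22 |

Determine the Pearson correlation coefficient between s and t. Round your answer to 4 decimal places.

n = 6, Σs = 103.3, Σt = 132.3, Σs² = 1853.63, Σt² = 2990.15, Σst = 2231.42
nΣst − ΣsΣt = 13388.52 − 13666.59 = -278.07
nΣs² − (Σs)² = 11121.78 − 10670.89 = 450.89; nΣt² − (Σt)² = 17940.9 − 17503.29 = 437.61
r = -278.07 / √(450.89 × 437.61) = -278.07 / 444.2004 ≈ -0.6260

-0.6260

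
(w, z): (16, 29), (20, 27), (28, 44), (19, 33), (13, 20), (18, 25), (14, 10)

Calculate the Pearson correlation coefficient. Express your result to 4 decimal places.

0.8695

n = 7, Σw = 128, Σz = 188, Σw² = 2490, Σz² = 5720, Σwz = 3713
nΣwz − ΣwΣz = 25991 − 24064 = 1927
nΣw² − (Σw)² = 17430 − 16384 = 1046; nΣz² − (Σz)² = 40040 − 35344 = 4696
r = 1927 / √(1046 × 4696) = 1927 / 2216.3068 ≈ 0.8695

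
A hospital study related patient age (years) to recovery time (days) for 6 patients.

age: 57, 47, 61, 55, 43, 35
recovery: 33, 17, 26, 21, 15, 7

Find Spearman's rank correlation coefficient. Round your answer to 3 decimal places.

Rank age: 5, 3, 6, 4, 2, 1
Rank recovery: 6, 3, 5, 4, 2, 1
d = rank(age) − rank(recovery): -1, 0, 1, 0, 0, 0; Σd² = 2
ρ = 1 − 6Σd² / [n(n²−1)] = 1 − 6×2 / (6×35) = 1 − 12/210 ≈ 0.943

0.943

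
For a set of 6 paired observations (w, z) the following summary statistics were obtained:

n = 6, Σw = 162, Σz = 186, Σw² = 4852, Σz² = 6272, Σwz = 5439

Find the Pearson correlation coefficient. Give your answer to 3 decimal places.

0.848

r = (nΣwz − ΣwΣz) / √[(nΣw² − (Σw)²)(nΣz² − (Σz)²)]
Numerator: 6×5439 − 162×186 = 2502
Denominator: √[(29112 − 26244)(37632 − 34596)] = √[2868 × 3036] = 2950.8046
r = 2502 / 2950.8046 ≈ 0.848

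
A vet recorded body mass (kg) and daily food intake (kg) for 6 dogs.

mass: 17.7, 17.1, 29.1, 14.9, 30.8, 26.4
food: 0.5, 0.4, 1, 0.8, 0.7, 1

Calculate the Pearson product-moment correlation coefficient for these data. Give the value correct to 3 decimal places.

n = 6, Σx = 136, Σy = 4.4, Σx² = 3320.12, Σy² = 3.54, Σxy = 104.67
nΣxy − ΣxΣy = 628.02 − 598.4 = 29.62
nΣx² − (Σx)² = 19920.72 − 18496 = 1424.72; nΣy² − (Σy)² = 21.24 − 19.36 = 1.88
r = 29.62 / √(1424.72 × 1.88) = 29.62 / 51.7540 ≈ 0.572

0.572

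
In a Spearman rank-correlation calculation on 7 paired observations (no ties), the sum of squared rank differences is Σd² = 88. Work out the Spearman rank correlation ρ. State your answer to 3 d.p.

-0.571

ρ = 1 − 6Σd² / [n(n²−1)] = 1 − 6×88 / (7×48)
  = 1 − 528/336 = 1 − 1.5714 ≈ -0.571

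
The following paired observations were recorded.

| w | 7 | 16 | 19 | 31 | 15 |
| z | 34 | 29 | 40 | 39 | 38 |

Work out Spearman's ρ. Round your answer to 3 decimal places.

0.600

Rank w: 1, 3, 4, 5, 2
Rank z: 2, 1, 5, 4, 3
d = rank(w) − rank(z): -1, 2, -1, 1, -1; Σd² = 8
ρ = 1 − 6Σd² / [n(n²−1)] = 1 − 6×8 / (5×24) = 1 − 48/120 ≈ 0.600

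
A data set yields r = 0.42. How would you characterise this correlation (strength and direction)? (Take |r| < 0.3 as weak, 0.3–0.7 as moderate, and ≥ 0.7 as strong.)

r = 0.42 > 0 so the relationship is positive.
|r| = 0.42, which falls in the moderate range.

moderate positive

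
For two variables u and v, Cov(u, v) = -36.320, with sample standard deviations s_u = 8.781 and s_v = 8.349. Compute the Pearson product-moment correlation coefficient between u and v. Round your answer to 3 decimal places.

r = Cov(u,v) / (s_u · s_v) = -36.320 / (8.781 × 8.349)
  = -36.320 / 73.3126 ≈ -0.495

-0.495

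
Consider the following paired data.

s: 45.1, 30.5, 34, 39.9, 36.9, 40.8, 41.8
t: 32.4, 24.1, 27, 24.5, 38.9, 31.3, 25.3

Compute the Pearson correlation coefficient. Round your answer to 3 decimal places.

n = 7, Σs = 269, Σt = 203.5, Σs² = 10485.76, Σt² = 6092.81, Σst = 7861.83
nΣst − ΣsΣt = 55032.81 − 54741.5 = 291.31
nΣs² − (Σs)² = 73400.32 − 72361 = 1039.32; nΣt² − (Σt)² = 42649.67 − 41412.25 = 1237.42
r = 291.31 / √(1039.32 × 1237.42) = 291.31 / 1134.0526 ≈ 0.257

0.257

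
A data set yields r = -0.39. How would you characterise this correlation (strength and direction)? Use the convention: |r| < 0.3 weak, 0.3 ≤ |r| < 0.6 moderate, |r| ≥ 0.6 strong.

r = -0.39 < 0 so the relationship is negative.
|r| = 0.39, which falls in the moderate range.

moderate negative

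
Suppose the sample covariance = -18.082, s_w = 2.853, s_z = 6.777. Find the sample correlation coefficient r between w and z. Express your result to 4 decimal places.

r = Cov(w,z) / (s_w · s_z) = -18.082 / (2.853 × 6.777)
  = -18.082 / 19.3348 ≈ -0.9352

-0.9352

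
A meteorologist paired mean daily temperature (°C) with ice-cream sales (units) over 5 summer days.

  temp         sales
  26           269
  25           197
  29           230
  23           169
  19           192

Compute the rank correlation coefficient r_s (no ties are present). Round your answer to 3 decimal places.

0.800

Rank temp: 4, 3, 5, 2, 1
Rank sales: 5, 3, 4, 1, 2
d = rank(temp) − rank(sales): -1, 0, 1, 1, -1; Σd² = 4
ρ = 1 − 6Σd² / [n(n²−1)] = 1 − 6×4 / (5×24) = 1 − 24/120 ≈ 0.800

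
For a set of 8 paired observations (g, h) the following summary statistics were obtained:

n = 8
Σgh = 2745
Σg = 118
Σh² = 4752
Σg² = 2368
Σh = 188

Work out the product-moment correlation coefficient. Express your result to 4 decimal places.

-0.0612

r = (nΣgh − ΣgΣh) / √[(nΣg² − (Σg)²)(nΣh² − (Σh)²)]
Numerator: 8×2745 − 118×188 = -224
Denominator: √[(18944 − 13924)(38016 − 35344)] = √[5020 × 2672] = 3662.4363
r = -224 / 3662.4363 ≈ -0.0612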